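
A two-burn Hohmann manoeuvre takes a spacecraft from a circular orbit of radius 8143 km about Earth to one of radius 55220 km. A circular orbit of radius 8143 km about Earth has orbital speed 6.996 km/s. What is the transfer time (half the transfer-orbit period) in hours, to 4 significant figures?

From the circular-orbit relation v² = μ/r at r = 8143 km: μ = v²r = (6.996)² × 8143 = 3.98551×10^5 km³/s².
The Hohmann ellipse has a_t = (r₁ + r₂)/2 = 31681.5 km.
Half the transfer-orbit period gives t = π√(a_t³/μ) = 28062 s.
Converting: 28062 s ÷ 3600 s/hour = 7.795 hours.

t = 7.795 hours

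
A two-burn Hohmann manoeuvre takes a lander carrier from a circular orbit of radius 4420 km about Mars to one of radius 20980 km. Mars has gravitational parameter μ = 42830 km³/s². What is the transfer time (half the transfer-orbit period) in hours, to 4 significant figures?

t = 6.035 hours

The Hohmann ellipse has a_t = (r₁ + r₂)/2 = 12700 km.
Half the transfer-orbit period gives t = π√(a_t³/μ) = 21726 s.
Converting: 21726 s ÷ 3600 s/hour = 6.035 hours.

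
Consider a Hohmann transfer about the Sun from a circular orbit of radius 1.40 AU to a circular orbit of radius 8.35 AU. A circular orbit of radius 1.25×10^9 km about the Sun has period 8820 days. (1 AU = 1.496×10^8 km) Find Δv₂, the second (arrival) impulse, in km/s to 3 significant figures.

Δv₂ = 4.78 km/s

From Kepler's third law T² = 4π²r³/μ at r = 1.25×10^9 km, T = 8820 days = 8820 × 86400 s = 7.62048×10^8 s: μ = 4π²r³/T² = 1.32778×10^11 km³/s².
In km: r₁ = 1.40 × 1.496×10^8 = 2.0944×10^8 km; r₂ = 8.35 × 1.496×10^8 = 1.24916×10^9 km.
Transfer-ellipse semi-major axis a_t = (r₁ + r₂)/2 = (2.0944×10^8 + 1.24916×10^9)/2 = 7.293×10^8 km.
Circular speed at r = 1.24916×10^9 km: v_c = √(μ/r) = 10.31 km/s.
Transfer-orbit speed at the same r (vis-viva, a = a_t): v_t = √[μ(2/r − 1/a_t)] = 5.525 km/s.
Δv₂ = |v_t − v_c| = |5.525 − 10.31| = 4.785 km/s.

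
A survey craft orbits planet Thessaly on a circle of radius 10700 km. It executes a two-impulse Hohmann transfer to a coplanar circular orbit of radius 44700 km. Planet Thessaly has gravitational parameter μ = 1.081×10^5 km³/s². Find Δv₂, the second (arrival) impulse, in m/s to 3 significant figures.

Semi-major axis of the transfer orbit: a_t = (10700 + 44700)/2 = 27700 km.
Circular speed at r = 44700 km: v_c = √(μ/r) = 1.5551 km/s.
Transfer-orbit speed at the same r (vis-viva, a = a_t): v_t = √[μ(2/r − 1/a_t)] = 0.96652 km/s.
Δv₂ = |v_t − v_c| = |0.96652 − 1.5551| = 0.5886 km/s.

Δv₂ = 589 m/s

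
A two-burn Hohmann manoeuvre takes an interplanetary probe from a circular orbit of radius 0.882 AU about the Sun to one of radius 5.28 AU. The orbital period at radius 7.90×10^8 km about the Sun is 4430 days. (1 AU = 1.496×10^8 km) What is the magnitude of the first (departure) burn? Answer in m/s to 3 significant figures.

Δv₁ = 9810 m/s

From Kepler's third law T² = 4π²r³/μ at r = 7.90×10^8 km, T = 4430 days = 4430 × 86400 s = 3.82752×10^8 s: μ = 4π²r³/T² = 1.32864×10^11 km³/s².
In km: r₁ = 0.882 × 1.496×10^8 = 1.319472×10^8 km; r₂ = 5.28 × 1.496×10^8 = 7.89888×10^8 km.
Transfer-ellipse semi-major axis a_t = (r₁ + r₂)/2 = (1.319472×10^8 + 7.89888×10^8)/2 = 4.609176×10^8 km.
On the circular orbit at r = 1.319472×10^8 km, v_c = √(μ/r) = 31.7324 km/s.
Vis-viva on the transfer ellipse at r = 1.319472×10^8 km gives v_t = √[μ(2/r − 1/a_t)] = 41.5407 km/s.
Δv₁ = |v_t − v_c| = |41.5407 − 31.7324| = 9.808 km/s.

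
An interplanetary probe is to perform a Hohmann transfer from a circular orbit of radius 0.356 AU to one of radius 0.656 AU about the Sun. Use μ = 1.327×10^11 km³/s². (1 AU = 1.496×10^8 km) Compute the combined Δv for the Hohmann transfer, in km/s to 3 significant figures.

Δv = 12.8 km/s

In km: r₁ = 0.356 × 1.496×10^8 = 5.32576×10^7 km; r₂ = 0.656 × 1.496×10^8 = 9.81376×10^7 km.
The Hohmann ellipse has a_t = (r₁ + r₂)/2 = 7.56976×10^7 km.
At r₁ the circular-orbit speed is v₁ = √(μ/r₁) = 49.917 km/s.
On the transfer ellipse at r₁, v² = μ(2/r − 1/a) gives v_p = √[μ(2/r₁ − 1/a_t)] = 56.836 km/s.
First burn Δv₁ = |v_p − v₁| = 6.919 km/s.
Circular speed at r₂: v₂ = √(μ/r₂) = 36.772 km/s.
Transfer-orbit speed at r₂: v_a = √[μ(2/r₂ − 1/a_t)] = 30.844 km/s.
Second burn Δv₂ = |v₂ − v_a| = 5.928 km/s.
Total Δv = Δv₁ + Δv₂ = 12.85 km/s.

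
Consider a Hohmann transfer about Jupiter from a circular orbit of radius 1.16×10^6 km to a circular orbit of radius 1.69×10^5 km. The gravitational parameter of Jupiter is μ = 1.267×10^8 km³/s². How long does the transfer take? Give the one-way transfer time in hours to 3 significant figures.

The Hohmann ellipse has a_t = (r₁ + r₂)/2 = 6.645×10^5 km.
Half the transfer-orbit period gives t = π√(a_t³/μ) = 1.512×10^5 s.
Converting: 1.512×10^5 s ÷ 3600 s/hour = 42.0 hours.

t = 42.0 hours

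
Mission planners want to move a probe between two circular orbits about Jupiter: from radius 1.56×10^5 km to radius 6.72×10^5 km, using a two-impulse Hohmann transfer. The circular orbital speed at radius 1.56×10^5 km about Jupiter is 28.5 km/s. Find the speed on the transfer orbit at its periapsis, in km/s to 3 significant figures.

From the circular-orbit relation v² = μ/r at r = 1.56×10^5 km: μ = v²r = (28.5)² × 1.56×10^5 = 1.26711×10^8 km³/s².
The Hohmann ellipse has a_t = (r₁ + r₂)/2 = 4.140×10^5 km.
At periapsis, r = 1.560×10^5 km.
Applying v² = μ(2/r − 1/a_t): v = 36.31 km/s.

v = 36.3 km/s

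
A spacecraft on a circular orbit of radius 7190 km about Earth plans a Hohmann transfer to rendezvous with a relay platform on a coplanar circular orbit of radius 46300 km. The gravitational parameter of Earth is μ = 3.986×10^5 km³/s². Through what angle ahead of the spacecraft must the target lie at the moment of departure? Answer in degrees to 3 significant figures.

φ = 101°

Semi-major axis of the transfer orbit: a_t = (7190 + 46300)/2 = 26745 km.
Transfer time t = π√(a_t³/μ) = 21764.3 s.
The target's mean motion on its circular orbit is ω₂ = √(μ/r₂³) = 6.33720×10^-5 rad/s.
Angle swept by the target during transfer: ω₂·t = 1.37925 rad = 79.03°.
The spacecraft traverses 180° on the transfer ellipse, so the target must lead by 180° − 79.03° = 101°.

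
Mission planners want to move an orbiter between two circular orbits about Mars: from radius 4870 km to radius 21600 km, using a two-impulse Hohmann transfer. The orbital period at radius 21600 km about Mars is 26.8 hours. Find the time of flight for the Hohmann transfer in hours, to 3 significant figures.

From Kepler's third law T² = 4π²r³/μ at r = 21600 km, T = 26.8 hours = 26.8 × 3600 s = 96480 s: μ = 4π²r³/T² = 42741.2 km³/s².
The Hohmann ellipse has a_t = (r₁ + r₂)/2 = 13235 km.
Half the transfer-orbit period gives t = π√(a_t³/μ) = 23140 s.
Converting: 23140 s ÷ 3600 s/hour = 6.43 hours.

t = 6.43 hours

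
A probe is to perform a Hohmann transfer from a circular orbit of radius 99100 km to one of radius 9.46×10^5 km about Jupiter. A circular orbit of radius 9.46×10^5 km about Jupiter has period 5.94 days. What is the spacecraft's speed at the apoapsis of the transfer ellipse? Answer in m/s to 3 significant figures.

v = 5040 m/s

From Kepler's third law T² = 4π²r³/μ at r = 9.46×10^5 km, T = 5.94 days = 5.94 × 86400 s = 5.13216×10^5 s: μ = 4π²r³/T² = 1.26892×10^8 km³/s².
Semi-major axis of the transfer orbit: a_t = (99100 + 9.460×10^5)/2 = 5.2255×10^5 km.
At apoapsis, r = 9.460×10^5 km.
From the vis-viva equation, v = √[μ(2/r − 1/a_t)] = 5.044 km/s.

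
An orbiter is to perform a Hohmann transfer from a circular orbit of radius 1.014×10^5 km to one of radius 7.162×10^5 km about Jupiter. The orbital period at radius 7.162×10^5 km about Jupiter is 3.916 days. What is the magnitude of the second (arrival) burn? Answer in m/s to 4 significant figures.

Δv₂ = 6676 m/s

From Kepler's third law T² = 4π²r³/μ at r = 7.162×10^5 km, T = 3.916 days = 3.916 × 86400 s = 3.383424×10^5 s: μ = 4π²r³/T² = 1.26692×10^8 km³/s².
The Hohmann ellipse has a_t = (r₁ + r₂)/2 = 4.088×10^5 km.
Circular speed at r = 7.162×10^5 km: v_c = √(μ/r) = 13.30 km/s.
Vis-viva on the transfer ellipse at r = 7.162×10^5 km gives v_t = √[μ(2/r − 1/a_t)] = 6.624 km/s.
Δv₂ = |v_t − v_c| = |6.624 − 13.30| = 6.676 km/s.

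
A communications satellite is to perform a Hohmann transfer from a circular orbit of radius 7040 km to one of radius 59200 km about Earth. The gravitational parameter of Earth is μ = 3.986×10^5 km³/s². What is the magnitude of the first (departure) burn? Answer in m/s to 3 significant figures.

Semi-major axis of the transfer orbit: a_t = (7040 + 59200)/2 = 33120 km.
On the circular orbit at r = 7040 km, v_c = √(μ/r) = 7.525 km/s.
Transfer-orbit speed at the same r (vis-viva, a = a_t): v_t = √[μ(2/r − 1/a_t)] = 10.06 km/s.
Δv₁ = |v_t − v_c| = |10.06 − 7.525| = 2.535 km/s.

Δv₁ = 2540 m/s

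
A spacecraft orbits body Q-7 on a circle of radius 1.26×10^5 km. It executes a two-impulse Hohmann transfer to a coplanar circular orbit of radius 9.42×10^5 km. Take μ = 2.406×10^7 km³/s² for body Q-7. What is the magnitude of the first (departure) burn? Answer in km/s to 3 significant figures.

Δv₁ = 4.53 km/s

Semi-major axis of the transfer orbit: a_t = (1.260×10^5 + 9.420×10^5)/2 = 5.340×10^5 km.
Circular speed at r = 1.260×10^5 km: v_c = √(μ/r) = 13.8186 km/s.
Transfer-orbit speed at the same r (vis-viva, a = a_t): v_t = √[μ(2/r − 1/a_t)] = 18.3534 km/s.
Δv₁ = |v_t − v_c| = |18.3534 − 13.8186| = 4.535 km/s.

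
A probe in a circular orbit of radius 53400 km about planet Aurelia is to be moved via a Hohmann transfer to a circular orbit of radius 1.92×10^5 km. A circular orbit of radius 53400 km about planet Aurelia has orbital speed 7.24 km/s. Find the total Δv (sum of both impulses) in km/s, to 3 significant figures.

From the circular-orbit relation v² = μ/r at r = 53400 km: μ = v²r = (7.24)² × 53400 = 2.79910×10^6 km³/s².
The Hohmann ellipse has a_t = (r₁ + r₂)/2 = 1.227×10^5 km.
Circular speed at r₁: v₁ = √(μ/r₁) = √(2.79910×10^6/53400) = 7.240 km/s.
Transfer-orbit speed at r₁ (vis-viva): v_p = √[μ(2/r₁ − 1/a_t)] = 9.057 km/s.
First burn Δv₁ = |v_p − v₁| = 1.817 km/s.
At r₂, v₂ = √(μ/r₂) = 3.818 km/s.
Transfer-orbit speed at r₂: v_a = √[μ(2/r₂ − 1/a_t)] = 2.519 km/s.
Second burn Δv₂ = |v₂ − v_a| = 1.299 km/s.
Δv = Δv₁ + Δv₂ = 1.817 + 1.299 = 3.116 km/s.

Δv = 3.12 km/s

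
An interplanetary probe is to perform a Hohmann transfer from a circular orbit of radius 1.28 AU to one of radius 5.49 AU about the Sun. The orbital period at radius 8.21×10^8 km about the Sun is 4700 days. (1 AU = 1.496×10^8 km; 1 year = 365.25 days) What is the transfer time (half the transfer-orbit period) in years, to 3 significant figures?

From Kepler's third law T² = 4π²r³/μ at r = 8.21×10^8 km, T = 4700 days = 4700 × 86400 s = 4.0608×10^8 s: μ = 4π²r³/T² = 1.32485×10^11 km³/s².
In km: r₁ = 1.28 × 1.496×10^8 = 1.91488×10^8 km; r₂ = 5.49 × 1.496×10^8 = 8.21304×10^8 km.
The Hohmann ellipse has a_t = (r₁ + r₂)/2 = 5.06396×10^8 km.
Transfer time t = π√(a_t³/μ) = π√((5.06396×10^8)³ / 1.32485×10^11) = 9.836×10^7 s.
Converting: 9.836×10^7 s ÷ 3.15576×10^7 s/year (365.25 × 86400) = 3.12 years.

t = 3.12 years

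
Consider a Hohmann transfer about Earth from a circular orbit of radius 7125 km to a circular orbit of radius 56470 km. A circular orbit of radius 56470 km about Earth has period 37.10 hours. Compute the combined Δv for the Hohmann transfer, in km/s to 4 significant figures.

From Kepler's third law T² = 4π²r³/μ at r = 56470 km, T = 37.10 hours = 37.10 × 3600 s = 1.3356×10^5 s: μ = 4π²r³/T² = 3.98529×10^5 km³/s².
Semi-major axis of the transfer orbit: a_t = (7125 + 56470)/2 = 31797.5 km.
Circular speed at r₁: v₁ = √(μ/r₁) = √(3.98529×10^5/7125) = 7.479 km/s.
On the transfer ellipse at r₁, vis-viva equation gives v_p = √[μ(2/r₁ − 1/a_t)] = 9.967 km/s.
First burn Δv₁ = |v_p − v₁| = 2.488 km/s.
At r₂, v₂ = √(μ/r₂) = 2.657 km/s.
Transfer-orbit speed at r₂: v_a = √[μ(2/r₂ − 1/a_t)] = 1.258 km/s.
Second burn Δv₂ = |v₂ − v_a| = 1.399 km/s.
Δv = Δv₁ + Δv₂ = 2.488 + 1.399 = 3.887 km/s.

Δv = 3.887 km/s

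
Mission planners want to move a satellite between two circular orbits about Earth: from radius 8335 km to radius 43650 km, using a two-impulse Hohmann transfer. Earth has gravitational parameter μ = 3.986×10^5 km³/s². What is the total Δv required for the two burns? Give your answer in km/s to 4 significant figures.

Δv = 3.357 km/s

The Hohmann ellipse has a_t = (r₁ + r₂)/2 = 25992.5 km.
Circular speed at r₁: v₁ = √(μ/r₁) = √(3.986×10^5/8335) = 6.9154 km/s.
On the transfer ellipse at r₁, vis-viva gives v_p = √[μ(2/r₁ − 1/a_t)] = 8.9616 km/s.
First burn Δv₁ = |v_p − v₁| = 2.046 km/s.
Circular speed at r₂: v₂ = √(μ/r₂) = 3.022 km/s.
Transfer-orbit speed at r₂: v_a = √[μ(2/r₂ − 1/a_t)] = 1.711 km/s.
Second burn Δv₂ = |v₂ − v_a| = 1.311 km/s.
Total Δv = Δv₁ + Δv₂ = 3.357 km/s.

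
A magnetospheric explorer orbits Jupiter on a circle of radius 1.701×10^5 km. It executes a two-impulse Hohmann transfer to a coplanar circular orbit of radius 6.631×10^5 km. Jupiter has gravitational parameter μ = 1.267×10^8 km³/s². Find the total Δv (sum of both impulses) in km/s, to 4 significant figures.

Semi-major axis of the transfer orbit: a_t = (1.701×10^5 + 6.631×10^5)/2 = 4.166×10^5 km.
Circular speed at r₁: v₁ = √(μ/r₁) = √(1.267×10^8/1.701×10^5) = 27.29 km/s.
Transfer-orbit speed at r₁ (vis-viva equation): v_p = √[μ(2/r₁ − 1/a_t)] = 34.43 km/s.
First burn Δv₁ = |v_p − v₁| = 7.140 km/s.
At r₂, v₂ = √(μ/r₂) = 13.823 km/s.
Transfer-orbit speed at r₂: v_a = √[μ(2/r₂ − 1/a_t)] = 8.8327 km/s.
Second burn Δv₂ = |v₂ − v_a| = 4.990 km/s.
Δv = Δv₁ + Δv₂ = 7.140 + 4.990 = 12.13 km/s.

Δv = 12.13 km/s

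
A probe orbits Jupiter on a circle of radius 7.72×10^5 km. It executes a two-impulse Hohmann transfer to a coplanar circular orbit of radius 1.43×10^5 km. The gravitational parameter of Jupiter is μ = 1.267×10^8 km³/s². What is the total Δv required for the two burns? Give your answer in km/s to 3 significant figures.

Δv = 14.5 km/s

Semi-major axis of the transfer orbit: a_t = (7.720×10^5 + 1.430×10^5)/2 = 4.575×10^5 km.
At r₁ the circular-orbit speed is v₁ = √(μ/r₁) = 12.811 km/s.
Transfer-orbit speed at r₁ (v² = μ(2/r − 1/a)): v_a = √[μ(2/r₁ − 1/a_t)] = 7.1623 km/s.
First burn Δv₁ = |v_a − v₁| = 5.649 km/s.
Circular speed at r₂: v₂ = √(μ/r₂) = 29.77 km/s.
Transfer-orbit speed at r₂: v_p = √[μ(2/r₂ − 1/a_t)] = 38.67 km/s.
Second burn Δv₂ = |v₂ − v_p| = 8.900 km/s.
Δv = Δv₁ + Δv₂ = 5.649 + 8.900 = 14.55 km/s.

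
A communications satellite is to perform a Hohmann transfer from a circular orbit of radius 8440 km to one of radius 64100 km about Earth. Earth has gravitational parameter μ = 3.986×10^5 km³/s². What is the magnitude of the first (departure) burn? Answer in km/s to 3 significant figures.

Semi-major axis of the transfer orbit: a_t = (8440 + 64100)/2 = 36270 km.
On the circular orbit at r = 8440 km, v_c = √(μ/r) = 6.872 km/s.
Transfer-orbit speed at the same r (vis-viva, a = a_t): v_t = √[μ(2/r − 1/a_t)] = 9.136 km/s.
Δv₁ = |v_t − v_c| = |9.136 − 6.872| = 2.264 km/s.

Δv₁ = 2.26 km/s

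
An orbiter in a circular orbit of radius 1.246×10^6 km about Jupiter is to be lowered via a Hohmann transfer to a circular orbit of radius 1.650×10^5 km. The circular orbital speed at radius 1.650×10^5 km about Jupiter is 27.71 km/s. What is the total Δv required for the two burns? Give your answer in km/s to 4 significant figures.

From the circular-orbit relation v² = μ/r at r = 1.650×10^5 km: μ = v²r = (27.71)² × 1.650×10^5 = 1.26694×10^8 km³/s².
Transfer-ellipse semi-major axis a_t = (r₁ + r₂)/2 = (1.246×10^6 + 1.650×10^5)/2 = 7.055×10^5 km.
Circular speed at r₁: v₁ = √(μ/r₁) = √(1.26694×10^8/1.246×10^6) = 10.084 km/s.
On the transfer ellipse at r₁, vis-viva gives v_a = √[μ(2/r₁ − 1/a_t)] = 4.8766 km/s.
First burn Δv₁ = |v_a − v₁| = 5.207 km/s.
At r₂, v₂ = √(μ/r₂) = 27.710 km/s.
Transfer-orbit speed at r₂: v_p = √[μ(2/r₂ − 1/a_t)] = 36.825 km/s.
Second burn Δv₂ = |v₂ − v_p| = 9.115 km/s.
Total Δv = Δv₁ + Δv₂ = 14.32 km/s.

Δv = 14.32 km/s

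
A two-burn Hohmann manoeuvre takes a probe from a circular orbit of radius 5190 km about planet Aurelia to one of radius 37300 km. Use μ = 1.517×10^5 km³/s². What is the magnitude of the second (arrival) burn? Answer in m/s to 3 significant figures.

Semi-major axis of the transfer orbit: a_t = (5190 + 37300)/2 = 21245 km.
On the circular orbit at r = 37300 km, v_c = √(μ/r) = 2.017 km/s.
Transfer-orbit speed at the same r (vis-viva, a = a_t): v_t = √[μ(2/r − 1/a_t)] = 0.9968 km/s.
Δv₂ = |v_t − v_c| = |0.9968 − 2.017| = 1.020 km/s.

Δv₂ = 1020 m/s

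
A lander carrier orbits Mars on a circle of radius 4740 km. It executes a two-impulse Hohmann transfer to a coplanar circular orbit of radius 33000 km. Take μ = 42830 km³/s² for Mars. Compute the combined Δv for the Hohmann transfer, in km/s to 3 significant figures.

Δv = 1.54 km/s

The Hohmann ellipse has a_t = (r₁ + r₂)/2 = 18870 km.
At r₁ the circular-orbit speed is v₁ = √(μ/r₁) = 3.0060 km/s.
On the transfer ellipse at r₁, v² = μ(2/r − 1/a) gives v_p = √[μ(2/r₁ − 1/a_t)] = 3.9752 km/s.
First burn Δv₁ = |v_p − v₁| = 0.96920 km/s.
Circular speed at r₂: v₂ = √(μ/r₂) = 1.139245 km/s.
Transfer-orbit speed at r₂: v_a = √[μ(2/r₂ − 1/a_t)] = 0.5709792 km/s.
Second burn Δv₂ = |v₂ − v_a| = 0.56827 km/s.
Δv = Δv₁ + Δv₂ = 0.96920 + 0.56827 = 1.537 km/s.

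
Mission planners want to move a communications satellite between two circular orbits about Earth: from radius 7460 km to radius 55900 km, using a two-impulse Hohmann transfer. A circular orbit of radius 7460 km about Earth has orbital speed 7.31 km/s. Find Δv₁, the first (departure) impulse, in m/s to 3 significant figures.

Δv₁ = 2400 m/s

From the circular-orbit relation v² = μ/r at r = 7460 km: μ = v²r = (7.31)² × 7460 = 3.98633×10^5 km³/s².
The Hohmann ellipse has a_t = (r₁ + r₂)/2 = 31680 km.
Circular speed at r = 7460 km: v_c = √(μ/r) = 7.310 km/s.
Transfer-orbit speed at the same r (vis-viva, a = a_t): v_t = √[μ(2/r − 1/a_t)] = 9.710 km/s.
Δv₁ = |v_t − v_c| = |9.710 − 7.310| = 2.400 km/s.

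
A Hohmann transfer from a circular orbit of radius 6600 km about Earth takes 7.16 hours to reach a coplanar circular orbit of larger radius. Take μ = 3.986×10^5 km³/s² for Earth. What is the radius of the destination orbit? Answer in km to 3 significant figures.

Transfer time t = 7.16 hours = 25776 s, and t = π√(a_t³/μ).
So a_t = (μ t²/π²)^(1/3) = (3.986×10^5 × (25776)² / π²)^(1/3) = 29938 km.
Since a_t = (r₁ + r₂)/2, r₂ = 2a_t − r₁ = 2×29938 − 6600 = 53276 km.

r₂ = 53300 km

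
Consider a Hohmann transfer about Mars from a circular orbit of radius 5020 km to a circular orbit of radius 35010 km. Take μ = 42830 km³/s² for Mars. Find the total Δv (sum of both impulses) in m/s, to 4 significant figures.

Δv = 1494 m/s

The Hohmann ellipse has a_t = (r₁ + r₂)/2 = 20015 km.
At r₁ the circular-orbit speed is v₁ = √(μ/r₁) = 2.9209 km/s.
On the transfer ellipse at r₁, v² = μ(2/r − 1/a) gives v_p = √[μ(2/r₁ − 1/a_t)] = 3.8631 km/s.
First burn Δv₁ = |v_p − v₁| = 0.9422 km/s.
Circular speed at r₂: v₂ = √(μ/r₂) = 1.106 km/s.
Transfer-orbit speed at r₂: v_a = √[μ(2/r₂ − 1/a_t)] = 0.5539 km/s.
Second burn Δv₂ = |v₂ − v_a| = 0.5521 km/s.
Total Δv = Δv₁ + Δv₂ = 1.494 km/s.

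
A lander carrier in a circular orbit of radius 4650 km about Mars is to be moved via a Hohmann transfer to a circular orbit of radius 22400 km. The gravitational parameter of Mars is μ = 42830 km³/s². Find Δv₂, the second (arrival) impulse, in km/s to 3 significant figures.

Δv₂ = 0.572 km/s

Transfer-ellipse semi-major axis a_t = (r₁ + r₂)/2 = (4650 + 22400)/2 = 13525 km.
Circular speed at r = 22400 km: v_c = √(μ/r) = 1.3828 km/s.
Transfer-orbit speed at the same r (vis-viva, a = a_t): v_t = √[μ(2/r − 1/a_t)] = 0.81079 km/s.
Δv₂ = |v_t − v_c| = |0.81079 − 1.3828| = 0.5720 km/s.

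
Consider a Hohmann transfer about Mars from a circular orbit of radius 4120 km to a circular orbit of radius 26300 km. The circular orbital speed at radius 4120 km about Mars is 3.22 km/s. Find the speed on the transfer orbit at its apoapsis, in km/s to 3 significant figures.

v = 0.663 km/s

From the circular-orbit relation v² = μ/r at r = 4120 km: μ = v²r = (3.22)² × 4120 = 42717.8 km³/s².
Semi-major axis of the transfer orbit: a_t = (4120 + 26300)/2 = 15210 km.
The apoapsis of the transfer ellipse is at r = 26300 km.
Applying v² = μ(2/r − 1/a_t): v = 0.6633 km/s.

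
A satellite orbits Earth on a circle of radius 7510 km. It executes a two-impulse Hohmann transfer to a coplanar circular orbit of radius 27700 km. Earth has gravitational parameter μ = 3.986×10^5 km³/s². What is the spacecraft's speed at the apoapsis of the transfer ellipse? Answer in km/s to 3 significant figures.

Transfer-ellipse semi-major axis a_t = (r₁ + r₂)/2 = (7510 + 27700)/2 = 17605 km.
The apoapsis of the transfer ellipse is at r = 27700 km.
From the vis-viva equation, v = √[μ(2/r − 1/a_t)] = 2.478 km/s.

v = 2.48 km/s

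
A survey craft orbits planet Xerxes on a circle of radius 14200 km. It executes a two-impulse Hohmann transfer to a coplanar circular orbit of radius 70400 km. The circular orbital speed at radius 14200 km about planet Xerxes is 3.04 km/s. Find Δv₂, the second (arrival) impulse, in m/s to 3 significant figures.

Δv₂ = 574 m/s

From the circular-orbit relation v² = μ/r at r = 14200 km: μ = v²r = (3.04)² × 14200 = 1.31231×10^5 km³/s².
The Hohmann ellipse has a_t = (r₁ + r₂)/2 = 42300 km.
Circular speed at r = 70400 km: v_c = √(μ/r) = 1.36531 km/s.
Transfer-orbit speed at the same r (vis-viva, a = a_t): v_t = √[μ(2/r − 1/a_t)] = 0.791053 km/s.
Δv₂ = |v_t − v_c| = |0.791053 − 1.36531| = 0.5743 km/s.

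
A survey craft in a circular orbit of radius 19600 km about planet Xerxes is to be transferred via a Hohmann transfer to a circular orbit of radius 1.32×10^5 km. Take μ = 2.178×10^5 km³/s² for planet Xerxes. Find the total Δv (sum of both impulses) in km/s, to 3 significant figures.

Transfer-ellipse semi-major axis a_t = (r₁ + r₂)/2 = (19600 + 1.320×10^5)/2 = 75800 km.
Circular speed at r₁: v₁ = √(μ/r₁) = √(2.178×10^5/19600) = 3.3335 km/s.
Transfer-orbit speed at r₁ (vis-viva): v_p = √[μ(2/r₁ − 1/a_t)] = 4.3990 km/s.
First burn Δv₁ = |v_p − v₁| = 1.0655 km/s.
Circular speed at r₂: v₂ = √(μ/r₂) = 1.28452 km/s.
Transfer-orbit speed at r₂: v_a = √[μ(2/r₂ − 1/a_t)] = 0.653184 km/s.
Second burn Δv₂ = |v₂ − v_a| = 0.63134 km/s.
Δv = Δv₁ + Δv₂ = 1.0655 + 0.63134 = 1.697 km/s.

Δv = 1.70 km/s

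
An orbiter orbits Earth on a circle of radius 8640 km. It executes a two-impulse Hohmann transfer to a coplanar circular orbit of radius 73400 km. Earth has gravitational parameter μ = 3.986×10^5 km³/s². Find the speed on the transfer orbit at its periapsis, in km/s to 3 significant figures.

Transfer-ellipse semi-major axis a_t = (r₁ + r₂)/2 = (8640 + 73400)/2 = 41020 km.
The periapsis of the transfer ellipse is at r = 8640 km.
Vis-viva: v = √[μ(2/r − 1/a_t)] = √[3.986×10^5 × (2/8640 − 1/41020)] = 9.086 km/s.

v = 9.09 km/s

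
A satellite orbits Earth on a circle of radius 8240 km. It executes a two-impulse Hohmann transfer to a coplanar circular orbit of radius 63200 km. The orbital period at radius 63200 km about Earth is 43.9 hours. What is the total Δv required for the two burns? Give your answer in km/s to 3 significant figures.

Δv = 3.60 km/s

From Kepler's third law T² = 4π²r³/μ at r = 63200 km, T = 43.9 hours = 43.9 × 3600 s = 1.5804×10^5 s: μ = 4π²r³/T² = 3.99004×10^5 km³/s².
Semi-major axis of the transfer orbit: a_t = (8240 + 63200)/2 = 35720 km.
Circular speed at r₁: v₁ = √(μ/r₁) = √(3.99004×10^5/8240) = 6.959 km/s.
On the transfer ellipse at r₁, v² = μ(2/r − 1/a) gives v_p = √[μ(2/r₁ − 1/a_t)] = 9.256 km/s.
First burn Δv₁ = |v_p − v₁| = 2.297 km/s.
At r₂, v₂ = √(μ/r₂) = 2.513 km/s.
Transfer-orbit speed at r₂: v_a = √[μ(2/r₂ − 1/a_t)] = 1.207 km/s.
Second burn Δv₂ = |v₂ − v_a| = 1.306 km/s.
Δv = Δv₁ + Δv₂ = 2.297 + 1.306 = 3.603 km/s.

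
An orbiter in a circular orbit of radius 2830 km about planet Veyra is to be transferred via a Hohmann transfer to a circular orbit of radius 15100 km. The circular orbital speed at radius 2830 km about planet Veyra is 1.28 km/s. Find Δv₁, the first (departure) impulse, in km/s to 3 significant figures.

Δv₁ = 0.381 km/s

From the circular-orbit relation v² = μ/r at r = 2830 km: μ = v²r = (1.28)² × 2830 = 4636.67 km³/s².
Transfer-ellipse semi-major axis a_t = (r₁ + r₂)/2 = (2830 + 15100)/2 = 8965 km.
On the circular orbit at r = 2830 km, v_c = √(μ/r) = 1.2800 km/s.
Vis-viva on the transfer ellipse at r = 2830 km gives v_t = √[μ(2/r − 1/a_t)] = 1.6612 km/s.
Δv₁ = |v_t − v_c| = |1.6612 − 1.2800| = 0.3812 km/s.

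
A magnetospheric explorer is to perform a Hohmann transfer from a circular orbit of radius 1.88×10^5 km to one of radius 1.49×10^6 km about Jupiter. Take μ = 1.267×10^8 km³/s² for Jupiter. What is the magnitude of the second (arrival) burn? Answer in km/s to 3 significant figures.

Δv₂ = 4.86 km/s

Transfer-ellipse semi-major axis a_t = (r₁ + r₂)/2 = (1.880×10^5 + 1.490×10^6)/2 = 8.390×10^5 km.
On the circular orbit at r = 1.490×10^6 km, v_c = √(μ/r) = 9.221 km/s.
Vis-viva on the transfer ellipse at r = 1.490×10^6 km gives v_t = √[μ(2/r − 1/a_t)] = 4.365 km/s.
Δv₂ = |v_t − v_c| = |4.365 − 9.221| = 4.856 km/s.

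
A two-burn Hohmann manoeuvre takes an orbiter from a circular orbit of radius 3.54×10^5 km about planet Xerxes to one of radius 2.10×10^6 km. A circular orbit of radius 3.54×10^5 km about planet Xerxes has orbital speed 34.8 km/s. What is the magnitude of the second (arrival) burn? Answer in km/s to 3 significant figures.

Δv₂ = 6.61 km/s

From the circular-orbit relation v² = μ/r at r = 3.54×10^5 km: μ = v²r = (34.8)² × 3.54×10^5 = 4.28708×10^8 km³/s².
Semi-major axis of the transfer orbit: a_t = (3.540×10^5 + 2.100×10^6)/2 = 1.227×10^6 km.
On the circular orbit at r = 2.100×10^6 km, v_c = √(μ/r) = 14.2880 km/s.
Transfer-orbit speed at the same r (vis-viva, a = a_t): v_t = √[μ(2/r − 1/a_t)] = 7.67451 km/s.
Δv₂ = |v_t − v_c| = |7.67451 − 14.2880| = 6.613 km/s.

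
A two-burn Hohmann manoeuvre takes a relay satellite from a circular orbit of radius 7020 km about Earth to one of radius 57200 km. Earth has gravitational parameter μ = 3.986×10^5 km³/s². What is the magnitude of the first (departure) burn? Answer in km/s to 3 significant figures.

Δv₁ = 2.52 km/s

Transfer-ellipse semi-major axis a_t = (r₁ + r₂)/2 = (7020 + 57200)/2 = 32110 km.
On the circular orbit at r = 7020 km, v_c = √(μ/r) = 7.5353 km/s.
Vis-viva on the transfer ellipse at r = 7020 km gives v_t = √[μ(2/r − 1/a_t)] = 10.057 km/s.
Δv₁ = |v_t − v_c| = |10.057 − 7.5353| = 2.522 km/s.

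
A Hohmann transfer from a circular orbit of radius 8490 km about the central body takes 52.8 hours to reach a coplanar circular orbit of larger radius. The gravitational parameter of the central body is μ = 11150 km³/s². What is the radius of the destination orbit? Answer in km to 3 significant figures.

Transfer time t = 52.8 hours = 1.9008×10^5 s, and t = π√(a_t³/μ).
So a_t = (μ t²/π²)^(1/3) = (11150 × (1.9008×10^5)² / π²)^(1/3) = 34431 km.
Since a_t = (r₁ + r₂)/2, r₂ = 2a_t − r₁ = 2×34431 − 8490 = 60372 km.

r₂ = 60400 km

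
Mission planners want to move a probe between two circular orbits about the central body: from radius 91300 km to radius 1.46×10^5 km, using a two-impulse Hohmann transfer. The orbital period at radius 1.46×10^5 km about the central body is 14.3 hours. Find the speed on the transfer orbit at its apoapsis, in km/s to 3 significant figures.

v = 15.6 km/s

From Kepler's third law T² = 4π²r³/μ at r = 1.46×10^5 km, T = 14.3 hours = 14.3 × 3600 s = 51480 s: μ = 4π²r³/T² = 4.63598×10^7 km³/s².
The Hohmann ellipse has a_t = (r₁ + r₂)/2 = 1.1865×10^5 km.
At apoapsis, r = 1.460×10^5 km.
Vis-viva: v = √[μ(2/r − 1/a_t)] = √[4.63598×10^7 × (2/1.460×10^5 − 1/1.1865×10^5)] = 15.63 km/s.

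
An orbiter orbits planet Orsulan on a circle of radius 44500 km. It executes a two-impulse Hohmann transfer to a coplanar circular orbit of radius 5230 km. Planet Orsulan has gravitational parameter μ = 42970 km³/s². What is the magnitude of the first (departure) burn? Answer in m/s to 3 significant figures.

The Hohmann ellipse has a_t = (r₁ + r₂)/2 = 24865 km.
On the circular orbit at r = 44500 km, v_c = √(μ/r) = 0.9827 km/s.
Vis-viva on the transfer ellipse at r = 44500 km gives v_t = √[μ(2/r − 1/a_t)] = 0.4507 km/s.
Δv₁ = |v_t − v_c| = |0.4507 − 0.9827| = 0.5320 km/s.

Δv₁ = 532 m/s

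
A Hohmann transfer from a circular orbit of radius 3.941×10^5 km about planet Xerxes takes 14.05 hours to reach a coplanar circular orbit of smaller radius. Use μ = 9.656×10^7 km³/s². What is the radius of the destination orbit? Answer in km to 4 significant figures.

r₂ = 1.909×10^5 km

Transfer time t = 14.05 hours = 50580 s, and t = π√(a_t³/μ).
So a_t = (μ t²/π²)^(1/3) = (9.656×10^7 × (50580)² / π²)^(1/3) = 2.9252×10^5 km.
Since a_t = (r₁ + r₂)/2, r₂ = 2a_t − r₁ = 2×2.9252×10^5 − 3.941×10^5 = 1.9094×10^5 km.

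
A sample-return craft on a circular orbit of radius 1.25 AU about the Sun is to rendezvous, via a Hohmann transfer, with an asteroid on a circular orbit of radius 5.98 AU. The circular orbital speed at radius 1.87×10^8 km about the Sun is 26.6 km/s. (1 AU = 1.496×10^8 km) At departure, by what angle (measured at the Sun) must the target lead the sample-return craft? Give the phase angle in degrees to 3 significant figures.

φ = 95.4°

From the circular-orbit relation v² = μ/r at r = 1.87×10^8 km: μ = v²r = (26.6)² × 1.87×10^8 = 1.32314×10^11 km³/s².
In km: r₁ = 1.25 × 1.496×10^8 = 1.870×10^8 km; r₂ = 5.98 × 1.496×10^8 = 8.94608×10^8 km.
Semi-major axis of the transfer orbit: a_t = (1.870×10^8 + 8.94608×10^8)/2 = 5.40804×10^8 km.
The half-period of the transfer ellipse is t = π√(a_t³/μ) = 1.0862×10^8 s.
Target angular speed ω₂ = √(μ/r₂³) = 1.3594×10^-8 rad/s.
Angle swept by the target during transfer: ω₂·t = 1.4766 rad = 84.60°.
The sample-return craft traverses 180° on the transfer ellipse, so the target must lead by 180° − 84.60° = 95.4°.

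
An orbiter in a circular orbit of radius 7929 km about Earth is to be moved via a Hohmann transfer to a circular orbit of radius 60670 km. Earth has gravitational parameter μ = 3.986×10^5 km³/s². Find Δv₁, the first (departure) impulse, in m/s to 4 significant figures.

Δv₁ = 2340 m/s

Semi-major axis of the transfer orbit: a_t = (7929 + 60670)/2 = 34299.5 km.
On the circular orbit at r = 7929 km, v_c = √(μ/r) = 7.090 km/s.
Transfer-orbit speed at the same r (vis-viva, a = a_t): v_t = √[μ(2/r − 1/a_t)] = 9.430 km/s.
Δv₁ = |v_t − v_c| = |9.430 − 7.090| = 2.340 km/s.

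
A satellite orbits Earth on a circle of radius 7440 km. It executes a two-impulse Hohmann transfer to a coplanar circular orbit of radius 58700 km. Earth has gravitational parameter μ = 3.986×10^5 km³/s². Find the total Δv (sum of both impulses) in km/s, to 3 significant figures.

Semi-major axis of the transfer orbit: a_t = (7440 + 58700)/2 = 33070 km.
At r₁ the circular-orbit speed is v₁ = √(μ/r₁) = 7.320 km/s.
Transfer-orbit speed at r₁ (v² = μ(2/r − 1/a)): v_p = √[μ(2/r₁ − 1/a_t)] = 9.752 km/s.
First burn Δv₁ = |v_p − v₁| = 2.432 km/s.
At r₂, v₂ = √(μ/r₂) = 2.606 km/s.
Transfer-orbit speed at r₂: v_a = √[μ(2/r₂ − 1/a_t)] = 1.236 km/s.
Second burn Δv₂ = |v₂ − v_a| = 1.370 km/s.
Δv = Δv₁ + Δv₂ = 2.432 + 1.370 = 3.802 km/s.

Δv = 3.80 km/s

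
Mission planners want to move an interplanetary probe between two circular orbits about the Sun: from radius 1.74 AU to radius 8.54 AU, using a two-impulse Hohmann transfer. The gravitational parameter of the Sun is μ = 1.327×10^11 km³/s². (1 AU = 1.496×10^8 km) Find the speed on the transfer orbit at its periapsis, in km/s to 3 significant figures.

v = 29.1 km/s

In km: r₁ = 1.74 × 1.496×10^8 = 2.60304×10^8 km; r₂ = 8.54 × 1.496×10^8 = 1.277584×10^9 km.
Transfer-ellipse semi-major axis a_t = (r₁ + r₂)/2 = (2.60304×10^8 + 1.277584×10^9)/2 = 7.68944×10^8 km.
The periapsis of the transfer ellipse is at r = 2.60304×10^8 km.
From the vis-viva equation, v = √[μ(2/r − 1/a_t)] = 29.10 km/s.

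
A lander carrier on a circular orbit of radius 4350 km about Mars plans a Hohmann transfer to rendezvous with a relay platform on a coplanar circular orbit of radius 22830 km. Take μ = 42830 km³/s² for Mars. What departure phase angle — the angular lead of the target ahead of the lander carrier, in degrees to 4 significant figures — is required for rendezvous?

Semi-major axis of the transfer orbit: a_t = (4350 + 22830)/2 = 13590 km.
Transfer time t = π√(a_t³/μ) = 24049 s.
The target's mean motion on its circular orbit is ω₂ = √(μ/r₂³) = 5.9995×10^-5 rad/s.
Angle swept by the target during transfer: ω₂·t = 1.4428 rad = 82.67°.
Arrival is 180° from departure on the ellipse, so φ = 180° − 82.67° = 97.33°.

φ = 97.33°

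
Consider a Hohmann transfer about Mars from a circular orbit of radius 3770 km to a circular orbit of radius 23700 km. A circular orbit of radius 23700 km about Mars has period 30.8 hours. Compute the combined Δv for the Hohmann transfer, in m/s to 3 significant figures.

From Kepler's third law T² = 4π²r³/μ at r = 23700 km, T = 30.8 hours = 30.8 × 3600 s = 1.1088×10^5 s: μ = 4π²r³/T² = 42746.3 km³/s².
Semi-major axis of the transfer orbit: a_t = (3770 + 23700)/2 = 13735 km.
At r₁ the circular-orbit speed is v₁ = √(μ/r₁) = 3.367 km/s.
Transfer-orbit speed at r₁ (vis-viva equation): v_p = √[μ(2/r₁ − 1/a_t)] = 4.423 km/s.
First burn Δv₁ = |v_p − v₁| = 1.056 km/s.
Circular speed at r₂: v₂ = √(μ/r₂) = 1.343 km/s.
Transfer-orbit speed at r₂: v_a = √[μ(2/r₂ − 1/a_t)] = 0.7036 km/s.
Second burn Δv₂ = |v₂ − v_a| = 0.6394 km/s.
Δv = Δv₁ + Δv₂ = 1.056 + 0.6394 = 1.695 km/s.

Δv = 1700 m/s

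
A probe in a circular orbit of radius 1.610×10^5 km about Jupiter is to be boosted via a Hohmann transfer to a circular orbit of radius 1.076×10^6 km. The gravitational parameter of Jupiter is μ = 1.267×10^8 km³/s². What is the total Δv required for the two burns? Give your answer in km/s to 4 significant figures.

Transfer-ellipse semi-major axis a_t = (r₁ + r₂)/2 = (1.610×10^5 + 1.076×10^6)/2 = 6.185×10^5 km.
Circular speed at r₁: v₁ = √(μ/r₁) = √(1.267×10^8/1.610×10^5) = 28.053 km/s.
Transfer-orbit speed at r₁ (vis-viva equation): v_p = √[μ(2/r₁ − 1/a_t)] = 37.001 km/s.
First burn Δv₁ = |v_p − v₁| = 8.948 km/s.
Circular speed at r₂: v₂ = √(μ/r₂) = 10.851 km/s.
Transfer-orbit speed at r₂: v_a = √[μ(2/r₂ − 1/a_t)] = 5.5364 km/s.
Second burn Δv₂ = |v₂ − v_a| = 5.315 km/s.
Total Δv = Δv₁ + Δv₂ = 14.26 km/s.

Δv = 14.26 km/s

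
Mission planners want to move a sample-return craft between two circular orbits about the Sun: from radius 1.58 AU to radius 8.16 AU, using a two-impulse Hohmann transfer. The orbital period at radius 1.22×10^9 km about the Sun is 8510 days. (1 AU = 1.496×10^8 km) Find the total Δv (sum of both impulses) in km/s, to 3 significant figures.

Δv = 11.5 km/s

From Kepler's third law T² = 4π²r³/μ at r = 1.22×10^9 km, T = 8510 days = 8510 × 86400 s = 7.35264×10^8 s: μ = 4π²r³/T² = 1.32603×10^11 km³/s².
In km: r₁ = 1.58 × 1.496×10^8 = 2.36368×10^8 km; r₂ = 8.16 × 1.496×10^8 = 1.220736×10^9 km.
The Hohmann ellipse has a_t = (r₁ + r₂)/2 = 7.28552×10^8 km.
At r₁ the circular-orbit speed is v₁ = √(μ/r₁) = 23.685 km/s.
On the transfer ellipse at r₁, v² = μ(2/r − 1/a) gives v_p = √[μ(2/r₁ − 1/a_t)] = 30.659 km/s.
First burn Δv₁ = |v_p − v₁| = 6.974 km/s.
At r₂, v₂ = √(μ/r₂) = 10.4223 km/s.
Transfer-orbit speed at r₂: v_a = √[μ(2/r₂ − 1/a_t)] = 5.93649 km/s.
Second burn Δv₂ = |v₂ − v_a| = 4.486 km/s.
Total Δv = Δv₁ + Δv₂ = 11.46 km/s.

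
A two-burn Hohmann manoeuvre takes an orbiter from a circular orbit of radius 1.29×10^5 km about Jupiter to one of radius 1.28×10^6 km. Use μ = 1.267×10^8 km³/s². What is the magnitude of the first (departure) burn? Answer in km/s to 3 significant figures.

Semi-major axis of the transfer orbit: a_t = (1.290×10^5 + 1.280×10^6)/2 = 7.045×10^5 km.
On the circular orbit at r = 1.290×10^5 km, v_c = √(μ/r) = 31.34 km/s.
Vis-viva on the transfer ellipse at r = 1.290×10^5 km gives v_t = √[μ(2/r − 1/a_t)] = 42.24 km/s.
Δv₁ = |v_t − v_c| = |42.24 − 31.34| = 10.90 km/s.

Δv₁ = 10.9 km/s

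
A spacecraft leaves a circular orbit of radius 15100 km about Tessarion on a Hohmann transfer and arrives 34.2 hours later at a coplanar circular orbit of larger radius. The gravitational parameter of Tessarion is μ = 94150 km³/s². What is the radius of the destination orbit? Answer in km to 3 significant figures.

Transfer time t = 34.2 hours = 1.2312×10^5 s, and t = π√(a_t³/μ).
So a_t = (μ t²/π²)^(1/3) = (94150 × (1.2312×10^5)² / π²)^(1/3) = 52488 km.
Since a_t = (r₁ + r₂)/2, r₂ = 2a_t − r₁ = 2×52488 − 15100 = 89876 km.

r₂ = 89900 km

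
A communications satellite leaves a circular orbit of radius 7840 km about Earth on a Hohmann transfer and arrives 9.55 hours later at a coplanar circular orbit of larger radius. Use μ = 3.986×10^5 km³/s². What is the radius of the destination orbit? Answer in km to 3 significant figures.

Transfer time t = 9.55 hours = 34380 s, and t = π√(a_t³/μ).
So a_t = (μ t²/π²)^(1/3) = (3.986×10^5 × (34380)² / π²)^(1/3) = 36276 km.
Since a_t = (r₁ + r₂)/2, r₂ = 2a_t − r₁ = 2×36276 − 7840 = 64712 km.

r₂ = 64700 km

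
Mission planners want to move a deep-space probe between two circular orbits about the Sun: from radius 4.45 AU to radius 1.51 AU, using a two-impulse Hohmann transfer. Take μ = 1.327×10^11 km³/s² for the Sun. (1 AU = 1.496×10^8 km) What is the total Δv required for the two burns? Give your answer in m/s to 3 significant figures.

In km: r₁ = 4.45 × 1.496×10^8 = 6.6572×10^8 km; r₂ = 1.51 × 1.496×10^8 = 2.25896×10^8 km.
The Hohmann ellipse has a_t = (r₁ + r₂)/2 = 4.45808×10^8 km.
Circular speed at r₁: v₁ = √(μ/r₁) = √(1.327×10^11/6.6572×10^8) = 14.1185 km/s.
Transfer-orbit speed at r₁ (v² = μ(2/r − 1/a)): v_a = √[μ(2/r₁ − 1/a_t)] = 10.0501 km/s.
First burn Δv₁ = |v_a − v₁| = 4.068 km/s.
At r₂, v₂ = √(μ/r₂) = 24.237 km/s.
Transfer-orbit speed at r₂: v_p = √[μ(2/r₂ − 1/a_t)] = 29.618 km/s.
Second burn Δv₂ = |v₂ − v_p| = 5.381 km/s.
Total Δv = Δv₁ + Δv₂ = 9.449 km/s.

Δv = 9450 m/s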